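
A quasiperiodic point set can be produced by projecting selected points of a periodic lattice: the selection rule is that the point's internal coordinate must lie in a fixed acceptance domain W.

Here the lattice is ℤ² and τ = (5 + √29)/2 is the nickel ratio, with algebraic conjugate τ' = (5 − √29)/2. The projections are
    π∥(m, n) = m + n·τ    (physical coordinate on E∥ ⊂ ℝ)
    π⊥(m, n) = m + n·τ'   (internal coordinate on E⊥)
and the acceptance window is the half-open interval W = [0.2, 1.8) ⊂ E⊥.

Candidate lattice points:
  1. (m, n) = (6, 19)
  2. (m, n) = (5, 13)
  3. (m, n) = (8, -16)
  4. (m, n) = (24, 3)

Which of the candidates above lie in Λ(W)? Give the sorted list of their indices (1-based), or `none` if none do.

none

Compute τ' = (5−√29)/2 = -0.1926, so π⊥(m,n) = m -0.1926·n.
[1] lift (6,19): star map gives 2.3409; window check 0.2 ≤ 2.3409 < 1.8 is false → out
[2] lift (5,13): star map gives 2.4964; window check 0.2 ≤ 2.4964 < 1.8 is false → out
[3] lift (8,-16): star map gives 11.0813; window check 0.2 ≤ 11.0813 < 1.8 is false → out
[4] lift (24,3): star map gives 23.4223; window check 0.2 ≤ 23.4223 < 1.8 is false → out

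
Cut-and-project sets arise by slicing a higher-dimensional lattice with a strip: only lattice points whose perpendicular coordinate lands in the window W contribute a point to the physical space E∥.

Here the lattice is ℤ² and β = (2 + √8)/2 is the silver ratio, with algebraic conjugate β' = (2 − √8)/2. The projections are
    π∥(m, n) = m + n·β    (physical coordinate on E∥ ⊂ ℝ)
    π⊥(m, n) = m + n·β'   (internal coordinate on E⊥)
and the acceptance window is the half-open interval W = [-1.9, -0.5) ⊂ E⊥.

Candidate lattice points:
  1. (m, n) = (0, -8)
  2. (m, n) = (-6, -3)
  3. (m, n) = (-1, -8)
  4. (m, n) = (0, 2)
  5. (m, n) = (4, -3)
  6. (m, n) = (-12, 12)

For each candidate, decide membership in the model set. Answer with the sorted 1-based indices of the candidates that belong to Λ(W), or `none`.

4

β' = (2−√8)/2 ≈ -0.4142.
[1] lift (0,-8): star map gives 3.3137; window check -1.9 ≤ 3.3137 < -0.5 is false → out
[2] lift (-6,-3): star map gives -4.7574; window check -1.9 ≤ -4.7574 < -0.5 is false → out
[3] lift (-1,-8): star map gives 2.3137; window check -1.9 ≤ 2.3137 < -0.5 is false → out
[4] lift (0,2): star map gives -0.8284; window check -1.9 ≤ -0.8284 < -0.5 is true → IN Λ
[5] lift (4,-3): star map gives 5.2426; window check -1.9 ≤ 5.2426 < -0.5 is false → out
[6] lift (-12,12): star map gives -16.9706; window check -1.9 ≤ -16.9706 < -0.5 is false → out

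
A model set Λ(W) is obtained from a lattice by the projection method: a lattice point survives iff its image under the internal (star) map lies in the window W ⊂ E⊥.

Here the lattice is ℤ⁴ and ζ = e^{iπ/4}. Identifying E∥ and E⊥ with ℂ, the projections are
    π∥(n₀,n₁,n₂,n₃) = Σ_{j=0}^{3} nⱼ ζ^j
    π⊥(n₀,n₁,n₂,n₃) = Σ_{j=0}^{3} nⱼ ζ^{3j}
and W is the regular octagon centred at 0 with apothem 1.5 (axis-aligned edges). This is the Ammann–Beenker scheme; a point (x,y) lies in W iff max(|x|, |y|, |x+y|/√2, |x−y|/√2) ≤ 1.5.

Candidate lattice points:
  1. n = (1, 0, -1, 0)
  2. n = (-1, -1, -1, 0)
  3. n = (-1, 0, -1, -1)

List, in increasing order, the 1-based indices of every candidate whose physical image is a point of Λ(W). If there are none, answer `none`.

1, 2

With ζ = e^{iπ/4} the internal vectors are ζ^0,ζ^3,ζ^6,ζ^9.
candidate 1: n = (1, 0, -1, 0) → π⊥ ≈ (+1.00000, +1.00000); max(|x|,|y|,|x±y|/√2) = 1.41421 ≤ 1.5 ⇒ ∈ W
candidate 2: n = (-1, -1, -1, 0) → π⊥ ≈ (-0.29289, +0.29289); max(|x|,|y|,|x±y|/√2) = 0.41421 ≤ 1.5 ⇒ ∈ W
candidate 3: n = (-1, 0, -1, -1) → π⊥ ≈ (-1.70711, +0.29289); max(|x|,|y|,|x±y|/√2) = 1.70711 > 1.5 ⇒ ∉ W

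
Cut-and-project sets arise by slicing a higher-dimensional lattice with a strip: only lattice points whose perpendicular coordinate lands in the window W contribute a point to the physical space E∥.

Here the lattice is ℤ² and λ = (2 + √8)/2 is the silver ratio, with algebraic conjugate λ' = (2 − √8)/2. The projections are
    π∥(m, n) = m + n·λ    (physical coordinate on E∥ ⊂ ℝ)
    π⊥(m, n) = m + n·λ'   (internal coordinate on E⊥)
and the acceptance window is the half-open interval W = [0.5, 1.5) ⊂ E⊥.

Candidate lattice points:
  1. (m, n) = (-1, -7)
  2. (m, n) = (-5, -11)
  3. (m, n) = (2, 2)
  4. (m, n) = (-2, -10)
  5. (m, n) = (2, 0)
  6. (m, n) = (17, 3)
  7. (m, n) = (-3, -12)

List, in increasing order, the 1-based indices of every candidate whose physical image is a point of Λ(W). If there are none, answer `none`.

Compute λ' = (2−√8)/2 = -0.4142, so π⊥(m,n) = m -0.4142·n.
[1] lift (-1,-7): star map gives 1.8995; window check 0.5 ≤ 1.8995 < 1.5 is false → out
[2] lift (-5,-11): star map gives -0.4437; window check 0.5 ≤ -0.4437 < 1.5 is false → out
[3] lift (2,2): star map gives 1.1716; window check 0.5 ≤ 1.1716 < 1.5 is true → IN Λ
[4] lift (-2,-10): star map gives 2.1421; window check 0.5 ≤ 2.1421 < 1.5 is false → out
[5] lift (2,0): star map gives 2.0000; window check 0.5 ≤ 2.0000 < 1.5 is false → out
[6] lift (17,3): star map gives 15.7574; window check 0.5 ≤ 15.7574 < 1.5 is false → out
[7] lift (-3,-12): star map gives 1.9706; window check 0.5 ≤ 1.9706 < 1.5 is false → out

3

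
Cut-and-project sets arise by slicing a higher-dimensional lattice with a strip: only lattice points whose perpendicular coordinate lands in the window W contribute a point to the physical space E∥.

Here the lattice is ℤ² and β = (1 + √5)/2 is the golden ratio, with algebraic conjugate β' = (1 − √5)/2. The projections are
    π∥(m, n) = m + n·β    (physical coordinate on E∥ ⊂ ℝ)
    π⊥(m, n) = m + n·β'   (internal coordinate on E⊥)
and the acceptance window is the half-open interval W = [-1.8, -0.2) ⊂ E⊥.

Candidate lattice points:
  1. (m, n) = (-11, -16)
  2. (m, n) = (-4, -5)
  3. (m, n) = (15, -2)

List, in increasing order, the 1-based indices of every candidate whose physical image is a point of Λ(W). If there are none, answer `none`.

β' = (1−√5)/2 ≈ -0.618034.
[1] lift (-11,-16): star map gives -1.111456; window check -1.8 ≤ -1.111456 < -0.2 is true → IN Λ
[2] lift (-4,-5): star map gives -0.909830; window check -1.8 ≤ -0.909830 < -0.2 is true → IN Λ
[3] lift (15,-2): star map gives 16.236068; window check -1.8 ≤ 16.236068 < -0.2 is false → out

1, 2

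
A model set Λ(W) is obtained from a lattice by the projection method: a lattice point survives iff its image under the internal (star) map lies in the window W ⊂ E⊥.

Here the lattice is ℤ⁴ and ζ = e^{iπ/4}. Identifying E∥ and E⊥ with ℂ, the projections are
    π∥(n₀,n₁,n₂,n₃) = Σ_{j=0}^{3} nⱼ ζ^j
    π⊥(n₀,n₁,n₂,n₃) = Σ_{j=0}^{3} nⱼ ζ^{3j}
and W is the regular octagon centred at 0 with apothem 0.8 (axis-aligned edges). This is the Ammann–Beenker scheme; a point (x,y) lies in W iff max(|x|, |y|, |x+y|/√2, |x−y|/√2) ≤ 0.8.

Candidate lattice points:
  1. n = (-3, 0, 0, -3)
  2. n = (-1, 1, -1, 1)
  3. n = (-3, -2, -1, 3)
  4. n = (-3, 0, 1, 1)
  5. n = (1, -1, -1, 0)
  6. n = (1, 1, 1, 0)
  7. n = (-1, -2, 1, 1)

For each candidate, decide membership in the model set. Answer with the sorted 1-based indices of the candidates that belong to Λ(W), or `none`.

Internal map: ζ^{3j} for j=0..3 gives (1,0), (−√2/2,√2/2), (0,−1), (√2/2,√2/2).
candidate 1: n = (-3, 0, 0, -3) → π⊥ ≈ (-5.121320, -2.121320); max(|x|,|y|,|x±y|/√2) = 5.121320 > 0.8 ⇒ ∉ W
candidate 2: n = (-1, 1, -1, 1) → π⊥ ≈ (-1.000000, +2.414214); max(|x|,|y|,|x±y|/√2) = 2.414214 > 0.8 ⇒ ∉ W
candidate 3: n = (-3, -2, -1, 3) → π⊥ ≈ (+0.535534, +1.707107); max(|x|,|y|,|x±y|/√2) = 1.707107 > 0.8 ⇒ ∉ W
candidate 4: n = (-3, 0, 1, 1) → π⊥ ≈ (-2.292893, -0.292893); max(|x|,|y|,|x±y|/√2) = 2.292893 > 0.8 ⇒ ∉ W
candidate 5: n = (1, -1, -1, 0) → π⊥ ≈ (+1.707107, +0.292893); max(|x|,|y|,|x±y|/√2) = 1.707107 > 0.8 ⇒ ∉ W
candidate 6: n = (1, 1, 1, 0) → π⊥ ≈ (+0.292893, -0.292893); max(|x|,|y|,|x±y|/√2) = 0.414214 ≤ 0.8 ⇒ ∈ W
candidate 7: n = (-1, -2, 1, 1) → π⊥ ≈ (+1.121320, -1.707107); max(|x|,|y|,|x±y|/√2) = 2.000000 > 0.8 ⇒ ∉ W

6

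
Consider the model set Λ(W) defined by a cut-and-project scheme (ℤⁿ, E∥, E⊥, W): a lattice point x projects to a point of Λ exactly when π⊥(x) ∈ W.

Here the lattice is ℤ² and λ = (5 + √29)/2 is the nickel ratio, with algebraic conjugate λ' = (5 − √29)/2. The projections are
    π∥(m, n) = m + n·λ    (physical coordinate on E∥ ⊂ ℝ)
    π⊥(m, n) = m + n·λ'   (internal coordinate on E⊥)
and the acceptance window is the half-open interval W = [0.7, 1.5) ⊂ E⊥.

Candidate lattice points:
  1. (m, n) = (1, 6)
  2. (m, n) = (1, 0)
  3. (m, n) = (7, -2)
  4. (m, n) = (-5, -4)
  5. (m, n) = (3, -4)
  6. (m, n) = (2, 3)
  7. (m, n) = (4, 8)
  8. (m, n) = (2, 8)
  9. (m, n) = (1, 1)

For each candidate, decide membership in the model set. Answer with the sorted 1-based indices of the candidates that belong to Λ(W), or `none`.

2, 6, 9

Numerically λ ≈ 5.19258 and λ' = −1/λ ≈ -0.19258.
[1] lift (1,6): star map gives -0.15549; window check 0.7 ≤ -0.15549 < 1.5 is false → out
[2] lift (1,0): star map gives 1.00000; window check 0.7 ≤ 1.00000 < 1.5 is true → IN Λ
[3] lift (7,-2): star map gives 7.38516; window check 0.7 ≤ 7.38516 < 1.5 is false → out
[4] lift (-5,-4): star map gives -4.22967; window check 0.7 ≤ -4.22967 < 1.5 is false → out
[5] lift (3,-4): star map gives 3.77033; window check 0.7 ≤ 3.77033 < 1.5 is false → out
[6] lift (2,3): star map gives 1.42225; window check 0.7 ≤ 1.42225 < 1.5 is true → IN Λ
[7] lift (4,8): star map gives 2.45934; window check 0.7 ≤ 2.45934 < 1.5 is false → out
[8] lift (2,8): star map gives 0.45934; window check 0.7 ≤ 0.45934 < 1.5 is false → out
[9] lift (1,1): star map gives 0.80742; window check 0.7 ≤ 0.80742 < 1.5 is true → IN Λ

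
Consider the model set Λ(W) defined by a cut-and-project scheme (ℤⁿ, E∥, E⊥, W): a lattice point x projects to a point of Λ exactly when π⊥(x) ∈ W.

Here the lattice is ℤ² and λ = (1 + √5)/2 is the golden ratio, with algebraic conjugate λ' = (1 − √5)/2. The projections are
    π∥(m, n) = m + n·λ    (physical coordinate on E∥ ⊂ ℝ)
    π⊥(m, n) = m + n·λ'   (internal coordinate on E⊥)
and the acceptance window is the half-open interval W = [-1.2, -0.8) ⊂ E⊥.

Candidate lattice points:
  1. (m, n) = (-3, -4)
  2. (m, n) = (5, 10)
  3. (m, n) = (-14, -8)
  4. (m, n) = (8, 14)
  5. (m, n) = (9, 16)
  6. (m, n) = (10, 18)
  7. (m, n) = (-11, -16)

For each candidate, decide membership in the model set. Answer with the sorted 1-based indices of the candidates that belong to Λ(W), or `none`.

Compute λ' = (1−√5)/2 = -0.6180, so π⊥(m,n) = m -0.6180·n.
#1 (-3,-4): internal coord -3 + (-4)·λ' = -0.5279; -0.5279 ∉ [-1.2, -0.8) → out
#2 (5,10): internal coord 5 + (10)·λ' = -1.1803; -1.1803 ∈ [-1.2, -0.8) → IN Λ
#3 (-14,-8): internal coord -14 + (-8)·λ' = -9.0557; -9.0557 ∉ [-1.2, -0.8) → out
#4 (8,14): internal coord 8 + (14)·λ' = -0.6525; -0.6525 ∉ [-1.2, -0.8) → out
#5 (9,16): internal coord 9 + (16)·λ' = -0.8885; -0.8885 ∈ [-1.2, -0.8) → IN Λ
#6 (10,18): internal coord 10 + (18)·λ' = -1.1246; -1.1246 ∈ [-1.2, -0.8) → IN Λ
#7 (-11,-16): internal coord -11 + (-16)·λ' = -1.1115; -1.1115 ∈ [-1.2, -0.8) → IN Λ

2, 5, 6, 7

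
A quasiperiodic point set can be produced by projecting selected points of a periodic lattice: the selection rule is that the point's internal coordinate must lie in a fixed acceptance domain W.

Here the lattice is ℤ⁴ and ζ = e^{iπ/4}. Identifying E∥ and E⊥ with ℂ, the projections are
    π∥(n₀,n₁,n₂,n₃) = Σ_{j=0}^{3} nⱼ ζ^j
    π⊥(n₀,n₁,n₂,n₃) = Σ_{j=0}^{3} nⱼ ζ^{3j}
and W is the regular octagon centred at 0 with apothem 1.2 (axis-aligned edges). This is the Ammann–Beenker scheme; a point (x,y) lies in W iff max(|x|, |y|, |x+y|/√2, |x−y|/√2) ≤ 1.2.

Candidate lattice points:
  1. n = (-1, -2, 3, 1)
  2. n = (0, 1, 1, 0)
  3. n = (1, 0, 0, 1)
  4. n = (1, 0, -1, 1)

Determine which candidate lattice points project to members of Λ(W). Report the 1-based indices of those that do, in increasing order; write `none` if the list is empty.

2

With ζ = e^{iπ/4} the internal vectors are ζ^0,ζ^3,ζ^6,ζ^9.
candidate 1: n = (-1, -2, 3, 1) → π⊥ ≈ (+1.1213, -3.7071); max(|x|,|y|,|x±y|/√2) = 3.7071 > 1.2 ⇒ ∉ W
candidate 2: n = (0, 1, 1, 0) → π⊥ ≈ (-0.7071, -0.2929); max(|x|,|y|,|x±y|/√2) = 0.7071 ≤ 1.2 ⇒ ∈ W
candidate 3: n = (1, 0, 0, 1) → π⊥ ≈ (+1.7071, +0.7071); max(|x|,|y|,|x±y|/√2) = 1.7071 > 1.2 ⇒ ∉ W
candidate 4: n = (1, 0, -1, 1) → π⊥ ≈ (+1.7071, +1.7071); max(|x|,|y|,|x±y|/√2) = 2.4142 > 1.2 ⇒ ∉ W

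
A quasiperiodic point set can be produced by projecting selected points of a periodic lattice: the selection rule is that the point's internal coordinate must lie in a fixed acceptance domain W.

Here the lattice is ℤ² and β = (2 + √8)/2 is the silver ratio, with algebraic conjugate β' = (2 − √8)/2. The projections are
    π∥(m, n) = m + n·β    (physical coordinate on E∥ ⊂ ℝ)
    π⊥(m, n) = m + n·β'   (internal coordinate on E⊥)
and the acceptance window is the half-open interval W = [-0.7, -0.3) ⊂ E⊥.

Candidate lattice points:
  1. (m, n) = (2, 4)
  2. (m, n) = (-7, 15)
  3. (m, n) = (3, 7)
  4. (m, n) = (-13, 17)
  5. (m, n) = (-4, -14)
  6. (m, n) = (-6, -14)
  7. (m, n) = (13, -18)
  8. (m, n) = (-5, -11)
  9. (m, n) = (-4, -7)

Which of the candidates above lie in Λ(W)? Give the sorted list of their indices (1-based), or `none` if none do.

β' = (2−√8)/2 ≈ -0.41421.
[1] lift (2,4): star map gives 0.34315; window check -0.7 ≤ 0.34315 < -0.3 is false → out
[2] lift (-7,15): star map gives -13.21320; window check -0.7 ≤ -13.21320 < -0.3 is false → out
[3] lift (3,7): star map gives 0.10051; window check -0.7 ≤ 0.10051 < -0.3 is false → out
[4] lift (-13,17): star map gives -20.04163; window check -0.7 ≤ -20.04163 < -0.3 is false → out
[5] lift (-4,-14): star map gives 1.79899; window check -0.7 ≤ 1.79899 < -0.3 is false → out
[6] lift (-6,-14): star map gives -0.20101; window check -0.7 ≤ -0.20101 < -0.3 is false → out
[7] lift (13,-18): star map gives 20.45584; window check -0.7 ≤ 20.45584 < -0.3 is false → out
[8] lift (-5,-11): star map gives -0.44365; window check -0.7 ≤ -0.44365 < -0.3 is true → IN Λ
[9] lift (-4,-7): star map gives -1.10051; window check -0.7 ≤ -1.10051 < -0.3 is false → out

8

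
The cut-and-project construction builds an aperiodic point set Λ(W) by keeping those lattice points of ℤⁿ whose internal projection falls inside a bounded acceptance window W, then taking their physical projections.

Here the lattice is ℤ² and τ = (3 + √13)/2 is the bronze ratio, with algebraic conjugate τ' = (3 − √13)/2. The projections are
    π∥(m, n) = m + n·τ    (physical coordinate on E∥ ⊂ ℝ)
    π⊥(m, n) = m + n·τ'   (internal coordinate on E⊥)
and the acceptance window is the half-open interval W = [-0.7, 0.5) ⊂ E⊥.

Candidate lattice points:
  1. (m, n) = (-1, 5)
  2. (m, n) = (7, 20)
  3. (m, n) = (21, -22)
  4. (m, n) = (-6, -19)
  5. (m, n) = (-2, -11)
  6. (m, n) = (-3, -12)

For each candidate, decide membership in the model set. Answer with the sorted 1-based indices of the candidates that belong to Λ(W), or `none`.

4

Compute τ' = (3−√13)/2 = -0.3028, so π⊥(m,n) = m -0.3028·n.
#1 (-1,5): internal coord -1 + (5)·τ' = -2.5139; -2.5139 ∉ [-0.7, 0.5) → out
#2 (7,20): internal coord 7 + (20)·τ' = +0.9445; +0.9445 ∉ [-0.7, 0.5) → out
#3 (21,-22): internal coord 21 + (-22)·τ' = +27.6611; +27.6611 ∉ [-0.7, 0.5) → out
#4 (-6,-19): internal coord -6 + (-19)·τ' = -0.2473; -0.2473 ∈ [-0.7, 0.5) → IN Λ
#5 (-2,-11): internal coord -2 + (-11)·τ' = +1.3305; +1.3305 ∉ [-0.7, 0.5) → out
#6 (-3,-12): internal coord -3 + (-12)·τ' = +0.6333; +0.6333 ∉ [-0.7, 0.5) → out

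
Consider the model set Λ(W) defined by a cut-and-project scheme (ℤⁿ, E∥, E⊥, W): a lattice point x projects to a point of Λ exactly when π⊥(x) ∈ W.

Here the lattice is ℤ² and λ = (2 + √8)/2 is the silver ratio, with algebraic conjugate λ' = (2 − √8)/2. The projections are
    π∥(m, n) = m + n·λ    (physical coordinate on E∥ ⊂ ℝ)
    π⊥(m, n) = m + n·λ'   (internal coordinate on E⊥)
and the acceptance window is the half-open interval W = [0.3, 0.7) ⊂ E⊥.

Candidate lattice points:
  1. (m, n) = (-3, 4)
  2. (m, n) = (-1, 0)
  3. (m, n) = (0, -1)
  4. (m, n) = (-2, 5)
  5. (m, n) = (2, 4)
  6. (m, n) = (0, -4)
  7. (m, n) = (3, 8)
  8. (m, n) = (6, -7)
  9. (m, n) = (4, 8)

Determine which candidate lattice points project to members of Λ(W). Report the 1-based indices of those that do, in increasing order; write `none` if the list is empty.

3, 5, 9

Numerically λ ≈ 2.41421 and λ' = −1/λ ≈ -0.41421.
[1] lift (-3,4): star map gives -4.65685; window check 0.3 ≤ -4.65685 < 0.7 is false → out
[2] lift (-1,0): star map gives -1.00000; window check 0.3 ≤ -1.00000 < 0.7 is false → out
[3] lift (0,-1): star map gives 0.41421; window check 0.3 ≤ 0.41421 < 0.7 is true → IN Λ
[4] lift (-2,5): star map gives -4.07107; window check 0.3 ≤ -4.07107 < 0.7 is false → out
[5] lift (2,4): star map gives 0.34315; window check 0.3 ≤ 0.34315 < 0.7 is true → IN Λ
[6] lift (0,-4): star map gives 1.65685; window check 0.3 ≤ 1.65685 < 0.7 is false → out
[7] lift (3,8): star map gives -0.31371; window check 0.3 ≤ -0.31371 < 0.7 is false → out
[8] lift (6,-7): star map gives 8.89949; window check 0.3 ≤ 8.89949 < 0.7 is false → out
[9] lift (4,8): star map gives 0.68629; window check 0.3 ≤ 0.68629 < 0.7 is true → IN Λ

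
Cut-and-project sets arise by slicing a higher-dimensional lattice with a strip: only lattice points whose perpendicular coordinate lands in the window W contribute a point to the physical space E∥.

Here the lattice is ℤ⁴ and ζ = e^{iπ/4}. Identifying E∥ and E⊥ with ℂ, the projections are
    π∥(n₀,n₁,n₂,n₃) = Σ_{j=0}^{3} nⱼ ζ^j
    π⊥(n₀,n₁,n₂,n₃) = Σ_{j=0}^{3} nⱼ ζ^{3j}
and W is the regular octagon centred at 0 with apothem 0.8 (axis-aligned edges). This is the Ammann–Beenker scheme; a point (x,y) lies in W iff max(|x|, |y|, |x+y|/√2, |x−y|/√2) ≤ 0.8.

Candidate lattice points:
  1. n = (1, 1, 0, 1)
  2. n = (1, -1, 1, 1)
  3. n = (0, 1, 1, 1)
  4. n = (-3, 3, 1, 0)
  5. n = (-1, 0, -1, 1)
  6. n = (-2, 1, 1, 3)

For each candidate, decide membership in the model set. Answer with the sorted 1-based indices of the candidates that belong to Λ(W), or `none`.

π⊥(n) = n₀ + n₁ζ³ + n₂ζ⁶ + n₃ζ⁹ where ζ = e^{iπ/4}.
candidate 1: n = (1, 1, 0, 1) → π⊥ ≈ (+1.0000, +1.4142); max(|x|,|y|,|x±y|/√2) = 1.7071 > 0.8 ⇒ ∉ W
candidate 2: n = (1, -1, 1, 1) → π⊥ ≈ (+2.4142, -1.0000); max(|x|,|y|,|x±y|/√2) = 2.4142 > 0.8 ⇒ ∉ W
candidate 3: n = (0, 1, 1, 1) → π⊥ ≈ (+0.0000, +0.4142); max(|x|,|y|,|x±y|/√2) = 0.4142 ≤ 0.8 ⇒ ∈ W
candidate 4: n = (-3, 3, 1, 0) → π⊥ ≈ (-5.1213, +1.1213); max(|x|,|y|,|x±y|/√2) = 5.1213 > 0.8 ⇒ ∉ W
candidate 5: n = (-1, 0, -1, 1) → π⊥ ≈ (-0.2929, +1.7071); max(|x|,|y|,|x±y|/√2) = 1.7071 > 0.8 ⇒ ∉ W
candidate 6: n = (-2, 1, 1, 3) → π⊥ ≈ (-0.5858, +1.8284); max(|x|,|y|,|x±y|/√2) = 1.8284 > 0.8 ⇒ ∉ W

3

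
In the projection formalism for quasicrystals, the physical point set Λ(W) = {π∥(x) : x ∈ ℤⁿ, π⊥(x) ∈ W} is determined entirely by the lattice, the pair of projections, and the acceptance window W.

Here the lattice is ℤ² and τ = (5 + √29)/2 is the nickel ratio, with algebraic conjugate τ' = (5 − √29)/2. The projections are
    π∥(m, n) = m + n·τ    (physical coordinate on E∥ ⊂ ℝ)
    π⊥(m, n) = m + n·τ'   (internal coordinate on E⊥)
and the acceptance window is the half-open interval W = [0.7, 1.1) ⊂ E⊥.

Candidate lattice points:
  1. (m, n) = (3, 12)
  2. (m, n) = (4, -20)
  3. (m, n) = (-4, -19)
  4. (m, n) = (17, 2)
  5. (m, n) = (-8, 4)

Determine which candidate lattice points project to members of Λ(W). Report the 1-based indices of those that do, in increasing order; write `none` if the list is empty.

Numerically τ ≈ 5.19258 and τ' = −1/τ ≈ -0.19258.
candidate 1: (m,n)=(3,12) → π∥ = 3+12·τ ≈ 65.31099, π⊥ = 3+12·τ' ≈ 0.68901 ∉ [0.7, 1.1) ⇒ out
candidate 2: (m,n)=(4,-20) → π∥ = 4-20·τ ≈ -99.85165, π⊥ = 4-20·τ' ≈ 7.85165 ∉ [0.7, 1.1) ⇒ out
candidate 3: (m,n)=(-4,-19) → π∥ = -4-19·τ ≈ -102.65907, π⊥ = -4-19·τ' ≈ -0.34093 ∉ [0.7, 1.1) ⇒ out
candidate 4: (m,n)=(17,2) → π∥ = 17+2·τ ≈ 27.38516, π⊥ = 17+2·τ' ≈ 16.61484 ∉ [0.7, 1.1) ⇒ out
candidate 5: (m,n)=(-8,4) → π∥ = -8+4·τ ≈ 12.77033, π⊥ = -8+4·τ' ≈ -8.77033 ∉ [0.7, 1.1) ⇒ out

none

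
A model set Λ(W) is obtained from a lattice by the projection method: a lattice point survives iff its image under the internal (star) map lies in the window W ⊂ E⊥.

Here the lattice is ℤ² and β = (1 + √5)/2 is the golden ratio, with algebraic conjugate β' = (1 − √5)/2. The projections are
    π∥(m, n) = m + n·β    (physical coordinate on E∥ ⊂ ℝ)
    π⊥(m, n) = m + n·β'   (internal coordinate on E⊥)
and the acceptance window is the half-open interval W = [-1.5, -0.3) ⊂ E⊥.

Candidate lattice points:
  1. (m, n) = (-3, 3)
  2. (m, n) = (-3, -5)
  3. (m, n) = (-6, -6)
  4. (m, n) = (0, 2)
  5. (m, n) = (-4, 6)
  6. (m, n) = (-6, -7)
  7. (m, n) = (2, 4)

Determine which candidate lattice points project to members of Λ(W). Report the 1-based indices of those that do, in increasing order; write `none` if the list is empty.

Numerically β ≈ 1.61803 and β' = −1/β ≈ -0.61803.
[1] lift (-3,3): star map gives -4.85410; window check -1.5 ≤ -4.85410 < -0.3 is false → out
[2] lift (-3,-5): star map gives 0.09017; window check -1.5 ≤ 0.09017 < -0.3 is false → out
[3] lift (-6,-6): star map gives -2.29180; window check -1.5 ≤ -2.29180 < -0.3 is false → out
[4] lift (0,2): star map gives -1.23607; window check -1.5 ≤ -1.23607 < -0.3 is true → IN Λ
[5] lift (-4,6): star map gives -7.70820; window check -1.5 ≤ -7.70820 < -0.3 is false → out
[6] lift (-6,-7): star map gives -1.67376; window check -1.5 ≤ -1.67376 < -0.3 is false → out
[7] lift (2,4): star map gives -0.47214; window check -1.5 ≤ -0.47214 < -0.3 is true → IN Λ

4, 7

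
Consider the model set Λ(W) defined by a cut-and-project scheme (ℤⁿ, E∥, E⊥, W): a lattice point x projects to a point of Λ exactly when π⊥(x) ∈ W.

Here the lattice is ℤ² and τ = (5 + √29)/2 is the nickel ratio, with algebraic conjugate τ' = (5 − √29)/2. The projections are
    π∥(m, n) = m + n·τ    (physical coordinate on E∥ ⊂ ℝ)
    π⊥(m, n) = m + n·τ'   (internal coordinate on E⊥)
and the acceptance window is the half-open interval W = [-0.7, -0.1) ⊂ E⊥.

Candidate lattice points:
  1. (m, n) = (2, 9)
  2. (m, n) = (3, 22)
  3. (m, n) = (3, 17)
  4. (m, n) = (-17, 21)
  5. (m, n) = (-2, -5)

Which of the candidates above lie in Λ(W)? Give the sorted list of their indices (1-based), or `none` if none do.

3

τ' = (5−√29)/2 ≈ -0.19258.
#1 (2,9): internal coord 2 + (9)·τ' = +0.26676; +0.26676 ∉ [-0.7, -0.1) → out
#2 (3,22): internal coord 3 + (22)·τ' = -1.23681; -1.23681 ∉ [-0.7, -0.1) → out
#3 (3,17): internal coord 3 + (17)·τ' = -0.27390; -0.27390 ∈ [-0.7, -0.1) → IN Λ
#4 (-17,21): internal coord -17 + (21)·τ' = -21.04423; -21.04423 ∉ [-0.7, -0.1) → out
#5 (-2,-5): internal coord -2 + (-5)·τ' = -1.03709; -1.03709 ∉ [-0.7, -0.1) → out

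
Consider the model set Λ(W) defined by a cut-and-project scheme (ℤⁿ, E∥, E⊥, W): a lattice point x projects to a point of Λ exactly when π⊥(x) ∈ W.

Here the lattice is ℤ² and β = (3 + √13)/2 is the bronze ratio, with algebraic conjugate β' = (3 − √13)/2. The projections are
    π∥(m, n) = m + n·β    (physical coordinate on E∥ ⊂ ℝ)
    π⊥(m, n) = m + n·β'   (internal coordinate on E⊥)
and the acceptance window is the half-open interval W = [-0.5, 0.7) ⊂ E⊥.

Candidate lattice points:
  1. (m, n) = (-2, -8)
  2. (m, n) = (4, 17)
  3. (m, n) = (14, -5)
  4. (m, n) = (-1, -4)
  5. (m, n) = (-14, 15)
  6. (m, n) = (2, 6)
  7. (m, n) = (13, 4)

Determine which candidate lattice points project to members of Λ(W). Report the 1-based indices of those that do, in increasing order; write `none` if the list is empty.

β' = (3−√13)/2 ≈ -0.302776.
#1 (-2,-8): internal coord -2 + (-8)·β' = +0.422205; +0.422205 ∈ [-0.5, 0.7) → IN Λ
#2 (4,17): internal coord 4 + (17)·β' = -1.147186; -1.147186 ∉ [-0.5, 0.7) → out
#3 (14,-5): internal coord 14 + (-5)·β' = +15.513878; +15.513878 ∉ [-0.5, 0.7) → out
#4 (-1,-4): internal coord -1 + (-4)·β' = +0.211103; +0.211103 ∈ [-0.5, 0.7) → IN Λ
#5 (-14,15): internal coord -14 + (15)·β' = -18.541635; -18.541635 ∉ [-0.5, 0.7) → out
#6 (2,6): internal coord 2 + (6)·β' = +0.183346; +0.183346 ∈ [-0.5, 0.7) → IN Λ
#7 (13,4): internal coord 13 + (4)·β' = +11.788897; +11.788897 ∉ [-0.5, 0.7) → out

1, 4, 6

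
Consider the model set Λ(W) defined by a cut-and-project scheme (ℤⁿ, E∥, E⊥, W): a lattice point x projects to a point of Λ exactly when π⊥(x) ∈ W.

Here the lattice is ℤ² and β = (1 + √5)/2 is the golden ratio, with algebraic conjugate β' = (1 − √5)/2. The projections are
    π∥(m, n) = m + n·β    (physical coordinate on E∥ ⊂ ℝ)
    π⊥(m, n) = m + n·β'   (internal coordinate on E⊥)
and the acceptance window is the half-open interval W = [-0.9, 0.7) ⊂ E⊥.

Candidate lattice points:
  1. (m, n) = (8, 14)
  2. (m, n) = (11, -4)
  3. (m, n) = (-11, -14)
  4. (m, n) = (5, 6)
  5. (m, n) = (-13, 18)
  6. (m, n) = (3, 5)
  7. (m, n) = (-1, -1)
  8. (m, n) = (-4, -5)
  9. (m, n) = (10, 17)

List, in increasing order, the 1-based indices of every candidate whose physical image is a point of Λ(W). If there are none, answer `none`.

1, 6, 7, 9

Compute β' = (1−√5)/2 = -0.6180, so π⊥(m,n) = m -0.6180·n.
#1 (8,14): internal coord 8 + (14)·β' = -0.6525; -0.6525 ∈ [-0.9, 0.7) → IN Λ
#2 (11,-4): internal coord 11 + (-4)·β' = +13.4721; +13.4721 ∉ [-0.9, 0.7) → out
#3 (-11,-14): internal coord -11 + (-14)·β' = -2.3475; -2.3475 ∉ [-0.9, 0.7) → out
#4 (5,6): internal coord 5 + (6)·β' = +1.2918; +1.2918 ∉ [-0.9, 0.7) → out
#5 (-13,18): internal coord -13 + (18)·β' = -24.1246; -24.1246 ∉ [-0.9, 0.7) → out
#6 (3,5): internal coord 3 + (5)·β' = -0.0902; -0.0902 ∈ [-0.9, 0.7) → IN Λ
#7 (-1,-1): internal coord -1 + (-1)·β' = -0.3820; -0.3820 ∈ [-0.9, 0.7) → IN Λ
#8 (-4,-5): internal coord -4 + (-5)·β' = -0.9098; -0.9098 ∉ [-0.9, 0.7) → out
#9 (10,17): internal coord 10 + (17)·β' = -0.5066; -0.5066 ∈ [-0.9, 0.7) → IN Λ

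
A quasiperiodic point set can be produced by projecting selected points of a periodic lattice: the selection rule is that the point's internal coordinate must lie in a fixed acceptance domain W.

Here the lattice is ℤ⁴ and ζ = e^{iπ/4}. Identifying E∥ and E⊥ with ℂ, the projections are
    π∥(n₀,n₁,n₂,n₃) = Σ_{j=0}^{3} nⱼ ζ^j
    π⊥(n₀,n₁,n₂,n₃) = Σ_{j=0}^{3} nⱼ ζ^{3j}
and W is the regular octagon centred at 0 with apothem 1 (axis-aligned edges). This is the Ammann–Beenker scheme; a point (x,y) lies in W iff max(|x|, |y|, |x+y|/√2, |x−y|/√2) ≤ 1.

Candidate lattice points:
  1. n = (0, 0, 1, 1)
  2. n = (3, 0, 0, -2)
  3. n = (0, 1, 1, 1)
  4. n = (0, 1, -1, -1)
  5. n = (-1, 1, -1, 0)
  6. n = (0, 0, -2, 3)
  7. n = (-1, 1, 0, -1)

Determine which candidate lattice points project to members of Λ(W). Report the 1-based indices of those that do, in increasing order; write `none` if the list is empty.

π⊥(n) = n₀ + n₁ζ³ + n₂ζ⁶ + n₃ζ⁹ where ζ = e^{iπ/4}.
candidate 1: n = (0, 0, 1, 1) → π⊥ ≈ (+0.70711, -0.29289); max(|x|,|y|,|x±y|/√2) = 0.70711 ≤ 1 ⇒ ∈ W
candidate 2: n = (3, 0, 0, -2) → π⊥ ≈ (+1.58579, -1.41421); max(|x|,|y|,|x±y|/√2) = 2.12132 > 1 ⇒ ∉ W
candidate 3: n = (0, 1, 1, 1) → π⊥ ≈ (+0.00000, +0.41421); max(|x|,|y|,|x±y|/√2) = 0.41421 ≤ 1 ⇒ ∈ W
candidate 4: n = (0, 1, -1, -1) → π⊥ ≈ (-1.41421, +1.00000); max(|x|,|y|,|x±y|/√2) = 1.70711 > 1 ⇒ ∉ W
candidate 5: n = (-1, 1, -1, 0) → π⊥ ≈ (-1.70711, +1.70711); max(|x|,|y|,|x±y|/√2) = 2.41421 > 1 ⇒ ∉ W
candidate 6: n = (0, 0, -2, 3) → π⊥ ≈ (+2.12132, +4.12132); max(|x|,|y|,|x±y|/√2) = 4.41421 > 1 ⇒ ∉ W
candidate 7: n = (-1, 1, 0, -1) → π⊥ ≈ (-2.41421, +0.00000); max(|x|,|y|,|x±y|/√2) = 2.41421 > 1 ⇒ ∉ W

1, 3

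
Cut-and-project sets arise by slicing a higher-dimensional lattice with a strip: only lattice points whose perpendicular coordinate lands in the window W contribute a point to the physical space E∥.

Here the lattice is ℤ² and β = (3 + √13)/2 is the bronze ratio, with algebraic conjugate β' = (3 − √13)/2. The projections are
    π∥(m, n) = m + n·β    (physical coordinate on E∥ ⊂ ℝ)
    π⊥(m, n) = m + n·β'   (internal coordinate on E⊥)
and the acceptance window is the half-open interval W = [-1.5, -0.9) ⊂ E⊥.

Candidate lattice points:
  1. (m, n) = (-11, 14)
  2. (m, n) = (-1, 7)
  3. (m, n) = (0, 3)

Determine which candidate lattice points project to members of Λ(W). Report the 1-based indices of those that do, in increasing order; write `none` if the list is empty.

3

Compute β' = (3−√13)/2 = -0.30278, so π⊥(m,n) = m -0.30278·n.
#1 (-11,14): internal coord -11 + (14)·β' = -15.23886; -15.23886 ∉ [-1.5, -0.9) → out
#2 (-1,7): internal coord -1 + (7)·β' = -3.11943; -3.11943 ∉ [-1.5, -0.9) → out
#3 (0,3): internal coord 0 + (3)·β' = -0.90833; -0.90833 ∈ [-1.5, -0.9) → IN Λ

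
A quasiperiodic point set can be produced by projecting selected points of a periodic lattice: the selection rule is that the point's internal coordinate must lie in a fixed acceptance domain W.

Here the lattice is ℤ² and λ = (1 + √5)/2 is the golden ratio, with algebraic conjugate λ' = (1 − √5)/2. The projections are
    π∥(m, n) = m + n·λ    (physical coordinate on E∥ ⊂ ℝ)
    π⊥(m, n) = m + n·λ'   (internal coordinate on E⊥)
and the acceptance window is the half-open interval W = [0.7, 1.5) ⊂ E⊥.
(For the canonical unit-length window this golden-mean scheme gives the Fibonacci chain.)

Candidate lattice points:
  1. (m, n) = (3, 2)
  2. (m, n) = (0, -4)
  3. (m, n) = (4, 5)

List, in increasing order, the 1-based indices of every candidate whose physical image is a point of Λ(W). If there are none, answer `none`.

3

Compute λ' = (1−√5)/2 = -0.61803, so π⊥(m,n) = m -0.61803·n.
#1 (3,2): internal coord 3 + (2)·λ' = +1.76393; +1.76393 ∉ [0.7, 1.5) → out
#2 (0,-4): internal coord 0 + (-4)·λ' = +2.47214; +2.47214 ∉ [0.7, 1.5) → out
#3 (4,5): internal coord 4 + (5)·λ' = +0.90983; +0.90983 ∈ [0.7, 1.5) → IN Λ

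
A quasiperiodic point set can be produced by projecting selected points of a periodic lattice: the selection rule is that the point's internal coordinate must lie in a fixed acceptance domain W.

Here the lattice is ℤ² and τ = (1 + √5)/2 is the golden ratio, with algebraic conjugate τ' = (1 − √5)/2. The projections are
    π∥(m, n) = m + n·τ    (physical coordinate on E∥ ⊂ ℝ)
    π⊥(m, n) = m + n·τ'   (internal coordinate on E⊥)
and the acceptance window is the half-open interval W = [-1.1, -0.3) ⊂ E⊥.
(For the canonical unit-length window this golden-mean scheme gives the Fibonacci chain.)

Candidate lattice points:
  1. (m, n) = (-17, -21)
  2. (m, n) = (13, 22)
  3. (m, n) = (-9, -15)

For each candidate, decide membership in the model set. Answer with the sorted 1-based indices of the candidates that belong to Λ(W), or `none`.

Compute τ' = (1−√5)/2 = -0.618034, so π⊥(m,n) = m -0.618034·n.
[1] lift (-17,-21): star map gives -4.021286; window check -1.1 ≤ -4.021286 < -0.3 is false → out
[2] lift (13,22): star map gives -0.596748; window check -1.1 ≤ -0.596748 < -0.3 is true → IN Λ
[3] lift (-9,-15): star map gives 0.270510; window check -1.1 ≤ 0.270510 < -0.3 is false → out

2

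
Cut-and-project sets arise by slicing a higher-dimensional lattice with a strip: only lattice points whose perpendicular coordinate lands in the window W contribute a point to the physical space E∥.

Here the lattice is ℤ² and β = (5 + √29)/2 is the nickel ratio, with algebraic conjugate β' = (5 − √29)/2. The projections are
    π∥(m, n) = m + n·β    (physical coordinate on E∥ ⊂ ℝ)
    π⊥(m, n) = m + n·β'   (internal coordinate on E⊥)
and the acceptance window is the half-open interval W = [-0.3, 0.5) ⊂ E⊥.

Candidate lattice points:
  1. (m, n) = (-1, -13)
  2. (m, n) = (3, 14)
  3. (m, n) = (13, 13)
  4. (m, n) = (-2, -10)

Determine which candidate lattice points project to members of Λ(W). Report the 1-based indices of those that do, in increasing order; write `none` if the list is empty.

Compute β' = (5−√29)/2 = -0.19258, so π⊥(m,n) = m -0.19258·n.
candidate 1: (m,n)=(-1,-13) → π∥ = -1-13·β ≈ -68.50357, π⊥ = -1-13·β' ≈ 1.50357 ∉ [-0.3, 0.5) ⇒ out
candidate 2: (m,n)=(3,14) → π∥ = 3+14·β ≈ 75.69615, π⊥ = 3+14·β' ≈ 0.30385 ∈ [-0.3, 0.5) ⇒ IN Λ
candidate 3: (m,n)=(13,13) → π∥ = 13+13·β ≈ 80.50357, π⊥ = 13+13·β' ≈ 10.49643 ∉ [-0.3, 0.5) ⇒ out
candidate 4: (m,n)=(-2,-10) → π∥ = -2-10·β ≈ -53.92582, π⊥ = -2-10·β' ≈ -0.07418 ∈ [-0.3, 0.5) ⇒ IN Λ

2, 4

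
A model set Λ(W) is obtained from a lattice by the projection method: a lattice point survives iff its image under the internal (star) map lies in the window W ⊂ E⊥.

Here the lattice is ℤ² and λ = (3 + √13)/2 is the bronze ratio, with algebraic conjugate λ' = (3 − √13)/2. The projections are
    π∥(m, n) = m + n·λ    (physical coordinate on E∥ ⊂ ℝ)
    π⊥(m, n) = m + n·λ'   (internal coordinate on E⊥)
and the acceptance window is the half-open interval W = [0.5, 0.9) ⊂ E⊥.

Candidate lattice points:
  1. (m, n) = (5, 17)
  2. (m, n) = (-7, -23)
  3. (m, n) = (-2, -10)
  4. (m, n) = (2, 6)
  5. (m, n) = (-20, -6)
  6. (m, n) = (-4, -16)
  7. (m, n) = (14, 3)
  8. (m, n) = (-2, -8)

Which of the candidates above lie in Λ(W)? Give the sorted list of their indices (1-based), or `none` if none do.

Numerically λ ≈ 3.302776 and λ' = −1/λ ≈ -0.302776.
candidate 1: (m,n)=(5,17) → π∥ = 5+17·λ ≈ 61.147186, π⊥ = 5+17·λ' ≈ -0.147186 ∉ [0.5, 0.9) ⇒ out
candidate 2: (m,n)=(-7,-23) → π∥ = -7-23·λ ≈ -82.963840, π⊥ = -7-23·λ' ≈ -0.036160 ∉ [0.5, 0.9) ⇒ out
candidate 3: (m,n)=(-2,-10) → π∥ = -2-10·λ ≈ -35.027756, π⊥ = -2-10·λ' ≈ 1.027756 ∉ [0.5, 0.9) ⇒ out
candidate 4: (m,n)=(2,6) → π∥ = 2+6·λ ≈ 21.816654, π⊥ = 2+6·λ' ≈ 0.183346 ∉ [0.5, 0.9) ⇒ out
candidate 5: (m,n)=(-20,-6) → π∥ = -20-6·λ ≈ -39.816654, π⊥ = -20-6·λ' ≈ -18.183346 ∉ [0.5, 0.9) ⇒ out
candidate 6: (m,n)=(-4,-16) → π∥ = -4-16·λ ≈ -56.844410, π⊥ = -4-16·λ' ≈ 0.844410 ∈ [0.5, 0.9) ⇒ IN Λ
candidate 7: (m,n)=(14,3) → π∥ = 14+3·λ ≈ 23.908327, π⊥ = 14+3·λ' ≈ 13.091673 ∉ [0.5, 0.9) ⇒ out
candidate 8: (m,n)=(-2,-8) → π∥ = -2-8·λ ≈ -28.422205, π⊥ = -2-8·λ' ≈ 0.422205 ∉ [0.5, 0.9) ⇒ out

6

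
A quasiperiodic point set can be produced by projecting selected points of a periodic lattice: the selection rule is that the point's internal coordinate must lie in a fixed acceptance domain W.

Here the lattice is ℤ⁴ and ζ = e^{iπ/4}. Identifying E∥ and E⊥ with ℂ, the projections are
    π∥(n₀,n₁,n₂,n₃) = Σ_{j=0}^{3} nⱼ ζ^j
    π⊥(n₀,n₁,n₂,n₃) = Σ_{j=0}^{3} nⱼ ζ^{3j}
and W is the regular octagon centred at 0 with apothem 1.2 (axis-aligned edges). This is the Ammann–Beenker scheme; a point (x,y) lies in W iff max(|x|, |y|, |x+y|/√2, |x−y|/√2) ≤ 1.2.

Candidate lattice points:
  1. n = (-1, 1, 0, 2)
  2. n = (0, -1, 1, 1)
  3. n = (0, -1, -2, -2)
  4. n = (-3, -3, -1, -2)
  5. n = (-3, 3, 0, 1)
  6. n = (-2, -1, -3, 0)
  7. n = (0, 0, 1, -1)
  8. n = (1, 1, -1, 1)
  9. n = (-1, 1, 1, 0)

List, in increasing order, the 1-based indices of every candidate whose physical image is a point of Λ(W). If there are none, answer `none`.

3

With ζ = e^{iπ/4} the internal vectors are ζ^0,ζ^3,ζ^6,ζ^9.
#1 (-1, 1, 0, 2): internal (-0.29289, 2.12132); octagon support 2.12132 vs apothem 1.2 → ∉ W
#2 (0, -1, 1, 1): internal (1.41421, -1.00000); octagon support 1.70711 vs apothem 1.2 → ∉ W
#3 (0, -1, -2, -2): internal (-0.70711, -0.12132); octagon support 0.70711 vs apothem 1.2 → ∈ W
#4 (-3, -3, -1, -2): internal (-2.29289, -2.53553); octagon support 3.41421 vs apothem 1.2 → ∉ W
#5 (-3, 3, 0, 1): internal (-4.41421, 2.82843); octagon support 5.12132 vs apothem 1.2 → ∉ W
#6 (-2, -1, -3, 0): internal (-1.29289, 2.29289); octagon support 2.53553 vs apothem 1.2 → ∉ W
#7 (0, 0, 1, -1): internal (-0.70711, -1.70711); octagon support 1.70711 vs apothem 1.2 → ∉ W
#8 (1, 1, -1, 1): internal (1.00000, 2.41421); octagon support 2.41421 vs apothem 1.2 → ∉ W
#9 (-1, 1, 1, 0): internal (-1.70711, -0.29289); octagon support 1.70711 vs apothem 1.2 → ∉ W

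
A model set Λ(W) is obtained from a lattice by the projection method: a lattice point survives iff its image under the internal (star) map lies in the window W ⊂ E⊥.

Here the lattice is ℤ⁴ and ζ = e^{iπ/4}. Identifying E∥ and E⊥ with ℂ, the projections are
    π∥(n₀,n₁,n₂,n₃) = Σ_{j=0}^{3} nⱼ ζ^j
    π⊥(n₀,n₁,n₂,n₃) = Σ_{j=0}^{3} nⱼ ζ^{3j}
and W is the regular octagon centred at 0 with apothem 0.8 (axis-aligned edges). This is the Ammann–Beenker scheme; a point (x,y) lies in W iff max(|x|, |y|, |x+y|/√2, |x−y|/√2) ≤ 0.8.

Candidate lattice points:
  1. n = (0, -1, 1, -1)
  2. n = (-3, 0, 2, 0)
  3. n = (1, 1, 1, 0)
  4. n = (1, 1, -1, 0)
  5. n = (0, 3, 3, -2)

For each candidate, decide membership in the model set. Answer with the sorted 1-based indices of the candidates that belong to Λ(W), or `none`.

With ζ = e^{iπ/4} the internal vectors are ζ^0,ζ^3,ζ^6,ζ^9.
candidate 1: n = (0, -1, 1, -1) → π⊥ ≈ (+0.000000, -2.414214); max(|x|,|y|,|x±y|/√2) = 2.414214 > 0.8 ⇒ ∉ W
candidate 2: n = (-3, 0, 2, 0) → π⊥ ≈ (-3.000000, -2.000000); max(|x|,|y|,|x±y|/√2) = 3.535534 > 0.8 ⇒ ∉ W
candidate 3: n = (1, 1, 1, 0) → π⊥ ≈ (+0.292893, -0.292893); max(|x|,|y|,|x±y|/√2) = 0.414214 ≤ 0.8 ⇒ ∈ W
candidate 4: n = (1, 1, -1, 0) → π⊥ ≈ (+0.292893, +1.707107); max(|x|,|y|,|x±y|/√2) = 1.707107 > 0.8 ⇒ ∉ W
candidate 5: n = (0, 3, 3, -2) → π⊥ ≈ (-3.535534, -2.292893); max(|x|,|y|,|x±y|/√2) = 4.121320 > 0.8 ⇒ ∉ W

3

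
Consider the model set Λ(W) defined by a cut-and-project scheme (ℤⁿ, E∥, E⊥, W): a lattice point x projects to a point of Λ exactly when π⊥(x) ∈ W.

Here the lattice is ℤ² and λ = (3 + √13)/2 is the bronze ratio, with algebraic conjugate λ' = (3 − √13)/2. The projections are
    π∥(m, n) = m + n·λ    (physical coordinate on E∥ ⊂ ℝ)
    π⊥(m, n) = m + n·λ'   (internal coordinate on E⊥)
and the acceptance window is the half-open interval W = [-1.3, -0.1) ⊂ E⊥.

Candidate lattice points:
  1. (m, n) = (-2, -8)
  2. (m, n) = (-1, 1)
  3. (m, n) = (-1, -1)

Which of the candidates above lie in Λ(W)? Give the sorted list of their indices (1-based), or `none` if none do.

3

λ' = (3−√13)/2 ≈ -0.30278.
[1] lift (-2,-8): star map gives 0.42221; window check -1.3 ≤ 0.42221 < -0.1 is false → out
[2] lift (-1,1): star map gives -1.30278; window check -1.3 ≤ -1.30278 < -0.1 is false → out
[3] lift (-1,-1): star map gives -0.69722; window check -1.3 ≤ -0.69722 < -0.1 is true → IN Λ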